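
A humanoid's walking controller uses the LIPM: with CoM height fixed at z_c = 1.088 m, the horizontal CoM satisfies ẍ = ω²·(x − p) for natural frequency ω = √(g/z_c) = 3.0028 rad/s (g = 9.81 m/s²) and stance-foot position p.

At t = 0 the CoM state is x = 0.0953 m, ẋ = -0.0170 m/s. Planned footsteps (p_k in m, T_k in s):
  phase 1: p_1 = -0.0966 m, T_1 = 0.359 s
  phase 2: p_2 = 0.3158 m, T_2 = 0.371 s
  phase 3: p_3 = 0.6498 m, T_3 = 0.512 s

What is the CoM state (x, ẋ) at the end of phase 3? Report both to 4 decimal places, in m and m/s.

phase 1: p=-0.0966, T=0.359, ωT=1.078005, cosh=1.639542, sinh=1.299269; start (x,ẋ)=(0.095300, -0.017000) → end (x,ẋ)=(0.210673, 0.720815)
phase 2: p=0.3158, T=0.371, ωT=1.114039, cosh=1.687434, sinh=1.359204; start (x,ẋ)=(0.210673, 0.720815) → end (x,ẋ)=(0.464678, 0.787259)
phase 3: p=0.6498, T=0.512, ωT=1.537434, cosh=2.433783, sinh=2.218851; start (x,ẋ)=(0.464678, 0.787259) → end (x,ẋ)=(0.780980, 0.682593)

x = 0.7810, ẋ = 0.6826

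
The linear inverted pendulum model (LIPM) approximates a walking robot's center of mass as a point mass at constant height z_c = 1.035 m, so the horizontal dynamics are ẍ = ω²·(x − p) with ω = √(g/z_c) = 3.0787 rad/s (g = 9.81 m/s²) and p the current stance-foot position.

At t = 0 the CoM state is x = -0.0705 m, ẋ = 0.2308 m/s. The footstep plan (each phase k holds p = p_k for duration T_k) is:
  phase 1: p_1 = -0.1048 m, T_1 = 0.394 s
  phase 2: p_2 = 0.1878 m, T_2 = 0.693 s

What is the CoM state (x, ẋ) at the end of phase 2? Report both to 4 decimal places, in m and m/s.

x = 0.4861, ẋ = 1.0296

phase 1: p=-0.1048, T=0.394, ωT=1.213008, cosh=1.830444, sinh=1.533142; start (x,ẋ)=(-0.070500, 0.230800) → end (x,ẋ)=(0.072919, 0.584365)
phase 2: p=0.1878, T=0.693, ωT=2.133539, cosh=4.281559, sinh=4.163142; start (x,ẋ)=(0.072919, 0.584365) → end (x,ẋ)=(0.486132, 1.029556)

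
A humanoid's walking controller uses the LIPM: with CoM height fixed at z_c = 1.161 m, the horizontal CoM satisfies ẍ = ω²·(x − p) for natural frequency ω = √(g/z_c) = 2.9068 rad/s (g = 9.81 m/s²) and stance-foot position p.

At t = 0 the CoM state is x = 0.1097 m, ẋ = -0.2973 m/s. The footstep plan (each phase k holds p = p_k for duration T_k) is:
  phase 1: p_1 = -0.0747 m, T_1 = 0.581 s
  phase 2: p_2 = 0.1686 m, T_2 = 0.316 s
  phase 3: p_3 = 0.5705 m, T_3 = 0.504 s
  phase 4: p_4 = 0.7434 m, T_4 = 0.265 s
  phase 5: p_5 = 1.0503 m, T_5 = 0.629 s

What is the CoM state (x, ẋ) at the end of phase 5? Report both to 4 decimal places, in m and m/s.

phase 1: p=-0.0747, T=0.581, ωT=1.688851, cosh=2.798994, sinh=2.614262; start (x,ẋ)=(0.109700, -0.297300) → end (x,ẋ)=(0.174054, 0.569140)
phase 2: p=0.1686, T=0.316, ωT=0.918549, cosh=1.452375, sinh=1.053277; start (x,ẋ)=(0.174054, 0.569140) → end (x,ẋ)=(0.382749, 0.843304)
phase 3: p=0.5705, T=0.504, ωT=1.465027, cosh=2.279366, sinh=2.048295; start (x,ẋ)=(0.382749, 0.843304) → end (x,ẋ)=(0.736787, 0.804336)
phase 4: p=0.7434, T=0.265, ωT=0.770302, cosh=1.311646, sinh=0.848773; start (x,ẋ)=(0.736787, 0.804336) → end (x,ẋ)=(0.969589, 1.038690)
phase 5: p=1.0503, T=0.629, ωT=1.828377, cosh=3.192226, sinh=3.031552; start (x,ẋ)=(0.969589, 1.038690) → end (x,ẋ)=(1.875920, 2.604500)

x = 1.8759, ẋ = 2.6045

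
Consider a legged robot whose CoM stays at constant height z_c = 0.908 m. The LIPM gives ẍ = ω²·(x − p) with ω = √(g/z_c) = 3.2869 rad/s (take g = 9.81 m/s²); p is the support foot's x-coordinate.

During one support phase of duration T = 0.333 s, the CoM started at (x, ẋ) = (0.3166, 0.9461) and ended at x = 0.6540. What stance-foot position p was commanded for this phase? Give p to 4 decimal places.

ωT = 3.2869·0.333 = 1.094538; cosh(ωT) = 1.661248, sinh(ωT) = 1.326553
x(T) = p + (x₀−p)·cosh(ωT) + (ẋ₀/ω)·sinh(ωT) ⇒ p·(1 − cosh) = x(T) − x₀·cosh − (ẋ₀/ω)·sinh
numerator   = 0.6540 − (0.3166)·1.661248 − (0.9461/3.2869)·1.326553 = -0.253786
denominator = 1 − 1.661248 = -0.661248
p = -0.253786 / -0.661248 = 0.3838

p = 0.3838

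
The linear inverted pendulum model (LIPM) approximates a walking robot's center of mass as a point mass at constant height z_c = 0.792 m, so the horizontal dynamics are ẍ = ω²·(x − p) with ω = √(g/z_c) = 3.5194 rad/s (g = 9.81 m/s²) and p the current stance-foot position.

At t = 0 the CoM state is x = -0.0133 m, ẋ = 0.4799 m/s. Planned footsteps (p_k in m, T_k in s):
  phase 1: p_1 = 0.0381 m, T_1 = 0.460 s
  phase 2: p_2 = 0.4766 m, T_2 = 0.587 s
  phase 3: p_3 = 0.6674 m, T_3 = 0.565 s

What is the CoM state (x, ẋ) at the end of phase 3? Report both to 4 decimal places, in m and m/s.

phase 1: p=0.0381, T=0.460, ωT=1.618924, cosh=2.622884, sinh=2.424772; start (x,ẋ)=(-0.013300, 0.479900) → end (x,ẋ)=(0.233922, 0.820088)
phase 2: p=0.4766, T=0.587, ωT=2.065888, cosh=4.009504, sinh=3.882798; start (x,ẋ)=(0.233922, 0.820088) → end (x,ẋ)=(0.408348, -0.028080)
phase 3: p=0.6674, T=0.565, ωT=1.988461, cosh=3.720595, sinh=3.583689; start (x,ẋ)=(0.408348, -0.028080) → end (x,ẋ)=(-0.325020, -3.371751)

x = -0.3250, ẋ = -3.3718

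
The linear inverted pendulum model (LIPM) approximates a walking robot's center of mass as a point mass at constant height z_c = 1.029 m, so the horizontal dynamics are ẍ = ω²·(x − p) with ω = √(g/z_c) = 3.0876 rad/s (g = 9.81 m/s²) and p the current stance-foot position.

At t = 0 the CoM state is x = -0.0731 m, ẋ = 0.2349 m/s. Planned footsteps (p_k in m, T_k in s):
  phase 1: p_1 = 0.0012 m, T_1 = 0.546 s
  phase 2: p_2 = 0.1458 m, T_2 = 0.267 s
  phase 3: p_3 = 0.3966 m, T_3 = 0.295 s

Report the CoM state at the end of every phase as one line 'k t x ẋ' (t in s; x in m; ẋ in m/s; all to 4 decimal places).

phase 1: p=0.0012, T=0.546, ωT=1.685830, cosh=2.791109, sinh=2.605818; start (x,ẋ)=(-0.073100, 0.234900) → end (x,ẋ)=(-0.007933, 0.057834)
phase 2: p=0.1458, T=0.267, ωT=0.824389, cosh=1.359495, sinh=0.920992; start (x,ẋ)=(-0.007933, 0.057834) → end (x,ẋ)=(-0.045948, -0.358537)
phase 3: p=0.3966, T=0.295, ωT=0.910842, cosh=1.444300, sinh=1.042115; start (x,ẋ)=(-0.045948, -0.358537) → end (x,ẋ)=(-0.363584, -1.941792)

1 0.5460 -0.0079 0.0578
2 0.8130 -0.0459 -0.3585
3 1.1080 -0.3636 -1.9418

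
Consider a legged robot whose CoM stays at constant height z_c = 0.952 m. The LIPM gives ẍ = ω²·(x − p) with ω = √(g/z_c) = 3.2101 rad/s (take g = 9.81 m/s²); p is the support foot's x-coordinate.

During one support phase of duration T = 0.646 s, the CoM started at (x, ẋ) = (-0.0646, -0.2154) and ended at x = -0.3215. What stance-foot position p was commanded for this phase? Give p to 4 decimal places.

p = -0.0665

ωT = 3.2101·0.646 = 2.073725; cosh(ωT) = 4.040056, sinh(ωT) = 3.914339
x(T) = p + (x₀−p)·cosh(ωT) + (ẋ₀/ω)·sinh(ωT) ⇒ p·(1 − cosh) = x(T) − x₀·cosh − (ẋ₀/ω)·sinh
numerator   = -0.3215 − (-0.0646)·4.040056 − (-0.2154/3.2101)·3.914339 = 0.202143
denominator = 1 − 4.040056 = -3.040056
p = 0.202143 / -3.040056 = -0.0665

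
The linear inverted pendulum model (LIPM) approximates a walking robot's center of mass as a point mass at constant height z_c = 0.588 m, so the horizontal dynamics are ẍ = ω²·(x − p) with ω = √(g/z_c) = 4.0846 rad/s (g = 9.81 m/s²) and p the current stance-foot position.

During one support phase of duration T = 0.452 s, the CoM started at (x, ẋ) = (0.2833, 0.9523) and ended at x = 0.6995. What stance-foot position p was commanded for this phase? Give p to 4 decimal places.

p = 0.4186

ωT = 4.0846·0.452 = 1.846239; cosh(ωT) = 3.246888, sinh(ωT) = 3.089058
x(T) = p + (x₀−p)·cosh(ωT) + (ẋ₀/ω)·sinh(ωT) ⇒ p·(1 − cosh) = x(T) − x₀·cosh − (ẋ₀/ω)·sinh
numerator   = 0.6995 − (0.2833)·3.246888 − (0.9523/4.0846)·3.089058 = -0.940539
denominator = 1 − 3.246888 = -2.246888
p = -0.940539 / -2.246888 = 0.4186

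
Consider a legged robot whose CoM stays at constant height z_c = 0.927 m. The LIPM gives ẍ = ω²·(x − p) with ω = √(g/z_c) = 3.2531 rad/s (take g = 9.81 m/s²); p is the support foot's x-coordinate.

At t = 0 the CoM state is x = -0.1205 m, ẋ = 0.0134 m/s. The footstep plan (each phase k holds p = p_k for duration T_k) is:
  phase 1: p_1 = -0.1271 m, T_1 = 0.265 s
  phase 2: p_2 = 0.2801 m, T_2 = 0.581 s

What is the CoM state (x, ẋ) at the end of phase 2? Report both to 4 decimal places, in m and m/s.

x = -1.0143, ẋ = -4.0113

phase 1: p=-0.1271, T=0.265, ωT=0.862071, cosh=1.395174, sinh=0.972887; start (x,ẋ)=(-0.120500, 0.013400) → end (x,ẋ)=(-0.113884, 0.039584)
phase 2: p=0.2801, T=0.581, ωT=1.890051, cosh=3.385386, sinh=3.234321; start (x,ẋ)=(-0.113884, 0.039584) → end (x,ẋ)=(-1.014334, -4.011329)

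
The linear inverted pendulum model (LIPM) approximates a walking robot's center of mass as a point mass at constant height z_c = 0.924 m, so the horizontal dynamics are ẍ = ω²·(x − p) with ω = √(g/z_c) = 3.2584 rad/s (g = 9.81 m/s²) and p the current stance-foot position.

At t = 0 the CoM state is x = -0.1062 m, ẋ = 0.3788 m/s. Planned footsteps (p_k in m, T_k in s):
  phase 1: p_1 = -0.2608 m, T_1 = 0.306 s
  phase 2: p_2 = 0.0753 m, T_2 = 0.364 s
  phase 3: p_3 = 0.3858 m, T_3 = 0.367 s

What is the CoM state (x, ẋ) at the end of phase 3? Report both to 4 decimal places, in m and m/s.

phase 1: p=-0.2608, T=0.306, ωT=0.997070, cosh=1.539644, sinh=1.170686; start (x,ẋ)=(-0.106200, 0.378800) → end (x,ẋ)=(0.113325, 1.172949)
phase 2: p=0.0753, T=0.364, ωT=1.186058, cosh=1.789785, sinh=1.484362; start (x,ẋ)=(0.113325, 1.172949) → end (x,ẋ)=(0.677693, 2.283241)
phase 3: p=0.3858, T=0.367, ωT=1.195833, cosh=1.804381, sinh=1.501929; start (x,ẋ)=(0.677693, 2.283241) → end (x,ẋ)=(1.964925, 5.548327)

x = 1.9649, ẋ = 5.5483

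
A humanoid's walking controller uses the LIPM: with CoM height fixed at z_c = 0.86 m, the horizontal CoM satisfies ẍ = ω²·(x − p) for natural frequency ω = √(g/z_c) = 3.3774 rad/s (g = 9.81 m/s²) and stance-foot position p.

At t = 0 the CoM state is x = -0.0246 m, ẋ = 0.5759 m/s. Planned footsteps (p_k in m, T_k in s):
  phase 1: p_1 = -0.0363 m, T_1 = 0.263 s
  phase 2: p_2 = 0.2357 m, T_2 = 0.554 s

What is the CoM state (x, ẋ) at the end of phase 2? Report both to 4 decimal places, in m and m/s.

phase 1: p=-0.0363, T=0.263, ωT=0.888256, cosh=1.421130, sinh=1.009757; start (x,ẋ)=(-0.024600, 0.575900) → end (x,ẋ)=(0.152507, 0.858330)
phase 2: p=0.2357, T=0.554, ωT=1.871080, cosh=3.324631, sinh=3.170674; start (x,ẋ)=(0.152507, 0.858330) → end (x,ẋ)=(0.764906, 1.962744)

x = 0.7649, ẋ = 1.9627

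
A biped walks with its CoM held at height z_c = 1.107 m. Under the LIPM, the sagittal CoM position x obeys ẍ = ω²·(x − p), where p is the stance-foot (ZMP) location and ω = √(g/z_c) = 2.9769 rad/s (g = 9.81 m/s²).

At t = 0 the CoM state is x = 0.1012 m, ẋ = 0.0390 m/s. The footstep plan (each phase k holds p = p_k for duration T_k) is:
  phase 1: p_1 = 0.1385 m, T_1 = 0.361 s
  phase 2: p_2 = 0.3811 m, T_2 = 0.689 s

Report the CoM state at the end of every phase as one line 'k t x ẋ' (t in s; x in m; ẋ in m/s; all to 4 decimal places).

phase 1: p=0.1385, T=0.361, ωT=1.074661, cosh=1.635207, sinh=1.293793; start (x,ẋ)=(0.101200, 0.039000) → end (x,ẋ)=(0.094457, -0.079888)
phase 2: p=0.3811, T=0.689, ωT=2.051084, cosh=3.952461, sinh=3.823866; start (x,ẋ)=(0.094457, -0.079888) → end (x,ẋ)=(-0.854463, -3.578690)

1 0.3610 0.0945 -0.0799
2 1.0500 -0.8545 -3.5787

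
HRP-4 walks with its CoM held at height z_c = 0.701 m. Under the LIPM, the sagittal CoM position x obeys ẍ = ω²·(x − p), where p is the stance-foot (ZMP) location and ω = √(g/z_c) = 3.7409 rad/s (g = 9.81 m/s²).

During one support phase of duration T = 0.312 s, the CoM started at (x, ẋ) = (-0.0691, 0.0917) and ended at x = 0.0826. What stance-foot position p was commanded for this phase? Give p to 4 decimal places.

ωT = 3.7409·0.312 = 1.167161; cosh(ωT) = 1.762054, sinh(ωT) = 1.450804
x(T) = p + (x₀−p)·cosh(ωT) + (ẋ₀/ω)·sinh(ωT) ⇒ p·(1 − cosh) = x(T) − x₀·cosh − (ẋ₀/ω)·sinh
numerator   = 0.0826 − (-0.0691)·1.762054 − (0.0917/3.7409)·1.450804 = 0.168795
denominator = 1 − 1.762054 = -0.762054
p = 0.168795 / -0.762054 = -0.2215

p = -0.2215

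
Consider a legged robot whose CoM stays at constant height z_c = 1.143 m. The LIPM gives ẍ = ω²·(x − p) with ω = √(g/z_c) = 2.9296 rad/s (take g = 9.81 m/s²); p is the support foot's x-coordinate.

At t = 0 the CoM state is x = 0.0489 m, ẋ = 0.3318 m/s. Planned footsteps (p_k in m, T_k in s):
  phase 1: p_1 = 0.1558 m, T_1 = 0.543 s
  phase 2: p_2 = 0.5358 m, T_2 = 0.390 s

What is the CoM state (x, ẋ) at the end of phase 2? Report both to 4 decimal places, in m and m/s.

phase 1: p=0.1558, T=0.543, ωT=1.590773, cosh=2.555654, sinh=2.351886; start (x,ẋ)=(0.048900, 0.331800) → end (x,ẋ)=(0.148970, 0.111416)
phase 2: p=0.5358, T=0.390, ωT=1.142544, cosh=1.726870, sinh=1.407863; start (x,ẋ)=(0.148970, 0.111416) → end (x,ẋ)=(-0.078662, -1.403071)

x = -0.0787, ẋ = -1.4031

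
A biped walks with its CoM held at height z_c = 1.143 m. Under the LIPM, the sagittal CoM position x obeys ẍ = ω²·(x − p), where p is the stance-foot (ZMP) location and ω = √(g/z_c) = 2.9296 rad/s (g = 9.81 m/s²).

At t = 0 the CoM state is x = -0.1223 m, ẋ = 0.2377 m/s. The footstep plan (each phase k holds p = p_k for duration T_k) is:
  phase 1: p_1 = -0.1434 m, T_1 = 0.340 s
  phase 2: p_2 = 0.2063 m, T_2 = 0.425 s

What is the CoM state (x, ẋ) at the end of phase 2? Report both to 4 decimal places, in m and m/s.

phase 1: p=-0.1434, T=0.340, ωT=0.996064, cosh=1.538467, sinh=1.169137; start (x,ẋ)=(-0.122300, 0.237700) → end (x,ẋ)=(-0.016078, 0.437963)
phase 2: p=0.2063, T=0.425, ωT=1.245080, cosh=1.880565, sinh=1.592647; start (x,ẋ)=(-0.016078, 0.437963) → end (x,ẋ)=(0.026199, -0.213956)

x = 0.0262, ẋ = -0.2140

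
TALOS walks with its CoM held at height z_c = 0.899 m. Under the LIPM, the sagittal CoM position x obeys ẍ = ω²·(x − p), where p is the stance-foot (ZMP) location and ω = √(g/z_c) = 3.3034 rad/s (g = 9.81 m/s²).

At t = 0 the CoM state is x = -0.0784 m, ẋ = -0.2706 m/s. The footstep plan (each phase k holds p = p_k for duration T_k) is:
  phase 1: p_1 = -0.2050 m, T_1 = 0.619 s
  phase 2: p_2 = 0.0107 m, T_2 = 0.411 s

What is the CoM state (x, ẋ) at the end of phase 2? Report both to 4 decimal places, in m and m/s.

phase 1: p=-0.2050, T=0.619, ωT=2.044805, cosh=3.928527, sinh=3.799121; start (x,ẋ)=(-0.078400, -0.270600) → end (x,ẋ)=(-0.018856, 0.525773)
phase 2: p=0.0107, T=0.411, ωT=1.357697, cosh=2.072242, sinh=1.814990; start (x,ẋ)=(-0.018856, 0.525773) → end (x,ẋ)=(0.238329, 0.912323)

x = 0.2383, ẋ = 0.9123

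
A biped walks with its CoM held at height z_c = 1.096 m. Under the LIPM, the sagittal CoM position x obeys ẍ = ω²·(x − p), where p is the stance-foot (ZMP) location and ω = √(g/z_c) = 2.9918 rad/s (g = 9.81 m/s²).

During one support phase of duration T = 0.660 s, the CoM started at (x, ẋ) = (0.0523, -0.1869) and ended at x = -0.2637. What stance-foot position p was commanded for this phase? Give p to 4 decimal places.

ωT = 2.9918·0.660 = 1.974588; cosh(ωT) = 3.671235, sinh(ωT) = 3.532416
x(T) = p + (x₀−p)·cosh(ωT) + (ẋ₀/ω)·sinh(ωT) ⇒ p·(1 − cosh) = x(T) − x₀·cosh − (ẋ₀/ω)·sinh
numerator   = -0.2637 − (0.0523)·3.671235 − (-0.1869/2.9918)·3.532416 = -0.235033
denominator = 1 − 3.671235 = -2.671235
p = -0.235033 / -2.671235 = 0.0880

p = 0.0880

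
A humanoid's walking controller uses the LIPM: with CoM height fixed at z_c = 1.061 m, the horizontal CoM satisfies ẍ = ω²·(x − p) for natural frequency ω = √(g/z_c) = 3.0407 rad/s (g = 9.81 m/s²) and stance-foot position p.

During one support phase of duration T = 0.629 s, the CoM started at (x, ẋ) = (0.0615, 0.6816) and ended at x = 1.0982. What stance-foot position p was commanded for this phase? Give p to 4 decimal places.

ωT = 3.0407·0.629 = 1.912600; cosh(ωT) = 3.459184, sinh(ωT) = 3.311488
x(T) = p + (x₀−p)·cosh(ωT) + (ẋ₀/ω)·sinh(ωT) ⇒ p·(1 − cosh) = x(T) − x₀·cosh − (ẋ₀/ω)·sinh
numerator   = 1.0982 − (0.0615)·3.459184 − (0.6816/3.0407)·3.311488 = 0.143161
denominator = 1 − 3.459184 = -2.459184
p = 0.143161 / -2.459184 = -0.0582

p = -0.0582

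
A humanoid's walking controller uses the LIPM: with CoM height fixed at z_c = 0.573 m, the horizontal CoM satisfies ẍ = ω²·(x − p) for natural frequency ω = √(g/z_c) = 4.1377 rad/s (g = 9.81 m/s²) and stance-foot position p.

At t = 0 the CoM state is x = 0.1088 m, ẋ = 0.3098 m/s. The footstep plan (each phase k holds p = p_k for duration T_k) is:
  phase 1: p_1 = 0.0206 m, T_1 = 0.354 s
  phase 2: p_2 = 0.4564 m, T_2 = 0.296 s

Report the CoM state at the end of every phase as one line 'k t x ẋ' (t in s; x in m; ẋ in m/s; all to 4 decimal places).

1 0.3540 0.3749 1.4533
2 0.6500 0.8518 2.1622

phase 1: p=0.0206, T=0.354, ωT=1.464746, cosh=2.278790, sinh=2.047653; start (x,ẋ)=(0.108800, 0.309800) → end (x,ẋ)=(0.374902, 1.453250)
phase 2: p=0.4564, T=0.296, ωT=1.224759, cosh=1.848587, sinh=1.554759; start (x,ẋ)=(0.374902, 1.453250) → end (x,ẋ)=(0.851809, 2.162175)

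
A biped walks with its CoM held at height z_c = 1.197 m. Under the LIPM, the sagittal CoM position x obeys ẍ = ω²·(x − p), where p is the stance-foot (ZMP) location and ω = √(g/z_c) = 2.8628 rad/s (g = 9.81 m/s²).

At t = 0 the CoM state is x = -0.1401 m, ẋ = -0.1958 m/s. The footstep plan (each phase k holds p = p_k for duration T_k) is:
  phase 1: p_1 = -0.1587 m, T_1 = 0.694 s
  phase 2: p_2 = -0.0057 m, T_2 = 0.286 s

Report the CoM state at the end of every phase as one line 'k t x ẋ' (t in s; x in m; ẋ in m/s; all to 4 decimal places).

1 0.6940 -0.3343 -0.5368
2 0.9800 -0.6220 -1.5862

phase 1: p=-0.1587, T=0.694, ωT=1.986783, cosh=3.714587, sinh=3.577452; start (x,ẋ)=(-0.140100, -0.195800) → end (x,ẋ)=(-0.334287, -0.536824)
phase 2: p=-0.0057, T=0.286, ωT=0.818761, cosh=1.354333, sinh=0.913355; start (x,ẋ)=(-0.334287, -0.536824) → end (x,ẋ)=(-0.621986, -1.586212)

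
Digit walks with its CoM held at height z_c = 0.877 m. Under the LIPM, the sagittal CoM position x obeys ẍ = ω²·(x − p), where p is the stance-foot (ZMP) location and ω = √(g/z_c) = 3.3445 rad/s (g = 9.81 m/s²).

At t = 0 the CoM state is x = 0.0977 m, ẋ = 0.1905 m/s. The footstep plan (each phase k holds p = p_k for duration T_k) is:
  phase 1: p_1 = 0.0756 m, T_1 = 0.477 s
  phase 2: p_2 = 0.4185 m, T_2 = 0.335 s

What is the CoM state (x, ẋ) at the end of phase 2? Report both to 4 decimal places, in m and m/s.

x = 0.4333, ẋ = 0.4311

phase 1: p=0.0756, T=0.477, ωT=1.595326, cosh=2.566390, sinh=2.363548; start (x,ẋ)=(0.097700, 0.190500) → end (x,ẋ)=(0.266943, 0.663595)
phase 2: p=0.4185, T=0.335, ωT=1.120408, cosh=1.696125, sinh=1.369978; start (x,ẋ)=(0.266943, 0.663595) → end (x,ẋ)=(0.433263, 0.431123)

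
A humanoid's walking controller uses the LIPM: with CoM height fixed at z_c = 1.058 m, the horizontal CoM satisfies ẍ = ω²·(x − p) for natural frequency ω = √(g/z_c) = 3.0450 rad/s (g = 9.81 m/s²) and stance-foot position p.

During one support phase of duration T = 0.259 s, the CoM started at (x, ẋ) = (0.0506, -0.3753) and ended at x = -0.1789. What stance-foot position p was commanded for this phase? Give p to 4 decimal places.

p = 0.4229

ωT = 3.0450·0.259 = 0.788655; cosh(ωT) = 1.327445, sinh(ωT) = 0.872990
x(T) = p + (x₀−p)·cosh(ωT) + (ẋ₀/ω)·sinh(ωT) ⇒ p·(1 − cosh) = x(T) − x₀·cosh − (ẋ₀/ω)·sinh
numerator   = -0.1789 − (0.0506)·1.327445 − (-0.3753/3.0450)·0.872990 = -0.138472
denominator = 1 − 1.327445 = -0.327445
p = -0.138472 / -0.327445 = 0.4229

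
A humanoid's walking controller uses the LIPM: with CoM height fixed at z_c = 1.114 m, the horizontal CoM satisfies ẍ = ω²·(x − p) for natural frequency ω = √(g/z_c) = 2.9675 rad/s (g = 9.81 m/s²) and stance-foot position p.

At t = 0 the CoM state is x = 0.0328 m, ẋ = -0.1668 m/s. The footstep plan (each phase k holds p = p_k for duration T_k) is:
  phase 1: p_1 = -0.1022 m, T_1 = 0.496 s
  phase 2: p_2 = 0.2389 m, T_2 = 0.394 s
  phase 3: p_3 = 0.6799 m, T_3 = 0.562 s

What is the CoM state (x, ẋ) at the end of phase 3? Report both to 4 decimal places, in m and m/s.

x = -0.5201, ẋ = -3.2624

phase 1: p=-0.1022, T=0.496, ωT=1.471880, cosh=2.293457, sinh=2.063963; start (x,ẋ)=(0.032800, -0.166800) → end (x,ẋ)=(0.091403, 0.444301)
phase 2: p=0.2389, T=0.394, ωT=1.169195, cosh=1.765008, sinh=1.454392; start (x,ẋ)=(0.091403, 0.444301) → end (x,ẋ)=(0.196322, 0.147613)
phase 3: p=0.6799, T=0.562, ωT=1.667735, cosh=2.744412, sinh=2.555738; start (x,ẋ)=(0.196322, 0.147613) → end (x,ẋ)=(-0.520106, -3.262416)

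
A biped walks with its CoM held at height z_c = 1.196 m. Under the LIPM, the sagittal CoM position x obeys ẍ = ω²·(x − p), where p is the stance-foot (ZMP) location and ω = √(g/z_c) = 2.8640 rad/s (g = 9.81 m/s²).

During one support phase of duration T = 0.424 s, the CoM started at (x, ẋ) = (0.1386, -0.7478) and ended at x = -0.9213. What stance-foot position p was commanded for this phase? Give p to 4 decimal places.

p = 0.9302

ωT = 2.8640·0.424 = 1.214336; cosh(ωT) = 1.832482, sinh(ωT) = 1.535575
x(T) = p + (x₀−p)·cosh(ωT) + (ẋ₀/ω)·sinh(ωT) ⇒ p·(1 − cosh) = x(T) − x₀·cosh − (ẋ₀/ω)·sinh
numerator   = -0.9213 − (0.1386)·1.832482 − (-0.7478/2.8640)·1.535575 = -0.774338
denominator = 1 − 1.832482 = -0.832482
p = -0.774338 / -0.832482 = 0.9302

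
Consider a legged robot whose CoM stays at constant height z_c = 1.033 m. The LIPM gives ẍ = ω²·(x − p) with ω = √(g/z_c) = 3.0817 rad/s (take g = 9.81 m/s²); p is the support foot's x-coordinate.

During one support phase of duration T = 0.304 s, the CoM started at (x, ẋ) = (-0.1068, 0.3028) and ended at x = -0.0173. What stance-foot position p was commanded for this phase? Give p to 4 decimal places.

p = -0.0716

ωT = 3.0817·0.304 = 0.936837; cosh(ωT) = 1.471881, sinh(ωT) = 1.080016
x(T) = p + (x₀−p)·cosh(ωT) + (ẋ₀/ω)·sinh(ωT) ⇒ p·(1 − cosh) = x(T) − x₀·cosh − (ẋ₀/ω)·sinh
numerator   = -0.0173 − (-0.1068)·1.471881 − (0.3028/3.0817)·1.080016 = 0.033777
denominator = 1 − 1.471881 = -0.471881
p = 0.033777 / -0.471881 = -0.0716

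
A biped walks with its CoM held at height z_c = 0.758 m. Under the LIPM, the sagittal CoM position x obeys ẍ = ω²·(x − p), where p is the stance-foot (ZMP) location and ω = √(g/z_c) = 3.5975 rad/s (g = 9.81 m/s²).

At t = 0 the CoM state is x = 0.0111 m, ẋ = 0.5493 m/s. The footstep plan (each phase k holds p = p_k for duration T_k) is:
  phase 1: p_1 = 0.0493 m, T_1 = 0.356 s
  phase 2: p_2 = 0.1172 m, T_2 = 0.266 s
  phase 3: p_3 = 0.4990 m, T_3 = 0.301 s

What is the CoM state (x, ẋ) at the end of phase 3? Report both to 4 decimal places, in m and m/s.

x = 1.1859, ẋ = 2.9928

phase 1: p=0.0493, T=0.356, ωT=1.280710, cosh=1.938517, sinh=1.660677; start (x,ẋ)=(0.011100, 0.549300) → end (x,ẋ)=(0.228816, 0.836610)
phase 2: p=0.1172, T=0.266, ωT=0.956935, cosh=1.493886, sinh=1.109818; start (x,ẋ)=(0.228816, 0.836610) → end (x,ẋ)=(0.542034, 1.695436)
phase 3: p=0.4990, T=0.301, ωT=1.082847, cosh=1.645853, sinh=1.307223; start (x,ẋ)=(0.542034, 1.695436) → end (x,ẋ)=(1.185898, 2.992815)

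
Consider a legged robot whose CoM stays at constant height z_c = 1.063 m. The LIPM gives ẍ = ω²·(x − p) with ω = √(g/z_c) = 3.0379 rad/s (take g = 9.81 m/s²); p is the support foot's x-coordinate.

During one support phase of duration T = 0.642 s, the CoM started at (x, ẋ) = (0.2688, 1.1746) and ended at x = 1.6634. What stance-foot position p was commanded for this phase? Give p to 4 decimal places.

ωT = 3.0379·0.642 = 1.950332; cosh(ωT) = 3.586623, sinh(ωT) = 3.444397
x(T) = p + (x₀−p)·cosh(ωT) + (ẋ₀/ω)·sinh(ωT) ⇒ p·(1 − cosh) = x(T) − x₀·cosh − (ẋ₀/ω)·sinh
numerator   = 1.6634 − (0.2688)·3.586623 − (1.1746/3.0379)·3.444397 = -0.632456
denominator = 1 − 3.586623 = -2.586623
p = -0.632456 / -2.586623 = 0.2445

p = 0.2445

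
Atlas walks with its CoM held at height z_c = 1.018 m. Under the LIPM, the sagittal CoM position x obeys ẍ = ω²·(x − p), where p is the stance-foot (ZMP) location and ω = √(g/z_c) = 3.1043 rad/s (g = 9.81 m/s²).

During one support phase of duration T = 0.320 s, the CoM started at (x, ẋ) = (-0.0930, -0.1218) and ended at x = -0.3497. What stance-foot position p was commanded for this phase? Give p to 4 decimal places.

p = 0.3011

ωT = 3.1043·0.320 = 0.993376; cosh(ωT) = 1.535330, sinh(ωT) = 1.165006
x(T) = p + (x₀−p)·cosh(ωT) + (ẋ₀/ω)·sinh(ωT) ⇒ p·(1 − cosh) = x(T) − x₀·cosh − (ẋ₀/ω)·sinh
numerator   = -0.3497 − (-0.0930)·1.535330 − (-0.1218/3.1043)·1.165006 = -0.161204
denominator = 1 − 1.535330 = -0.535330
p = -0.161204 / -0.535330 = 0.3011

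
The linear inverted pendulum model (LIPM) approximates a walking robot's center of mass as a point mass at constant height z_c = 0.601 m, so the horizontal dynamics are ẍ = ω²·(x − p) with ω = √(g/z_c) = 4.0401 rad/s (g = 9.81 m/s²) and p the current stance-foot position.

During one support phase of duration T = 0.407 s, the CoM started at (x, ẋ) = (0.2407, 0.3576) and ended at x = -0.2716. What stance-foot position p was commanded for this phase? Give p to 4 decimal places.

p = 0.6756

ωT = 4.0401·0.407 = 1.644321; cosh(ωT) = 2.685318, sinh(ωT) = 2.492174
x(T) = p + (x₀−p)·cosh(ωT) + (ẋ₀/ω)·sinh(ωT) ⇒ p·(1 − cosh) = x(T) − x₀·cosh − (ẋ₀/ω)·sinh
numerator   = -0.2716 − (0.2407)·2.685318 − (0.3576/4.0401)·2.492174 = -1.138545
denominator = 1 − 2.685318 = -1.685318
p = -1.138545 / -1.685318 = 0.6756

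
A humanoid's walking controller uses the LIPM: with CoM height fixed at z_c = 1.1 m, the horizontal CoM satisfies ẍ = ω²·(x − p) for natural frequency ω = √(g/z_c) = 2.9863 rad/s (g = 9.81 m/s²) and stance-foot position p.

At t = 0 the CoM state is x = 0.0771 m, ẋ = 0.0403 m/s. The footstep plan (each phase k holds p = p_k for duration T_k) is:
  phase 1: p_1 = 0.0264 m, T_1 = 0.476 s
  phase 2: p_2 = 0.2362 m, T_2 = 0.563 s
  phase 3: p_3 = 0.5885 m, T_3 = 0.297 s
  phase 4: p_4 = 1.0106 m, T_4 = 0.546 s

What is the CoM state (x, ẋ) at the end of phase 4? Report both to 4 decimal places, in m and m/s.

phase 1: p=0.0264, T=0.476, ωT=1.421479, cosh=2.192300, sinh=1.950943; start (x,ẋ)=(0.077100, 0.040300) → end (x,ẋ)=(0.163878, 0.383733)
phase 2: p=0.2362, T=0.563, ωT=1.681287, cosh=2.779300, sinh=2.593166; start (x,ẋ)=(0.163878, 0.383733) → end (x,ẋ)=(0.368410, 0.506446)
phase 3: p=0.5885, T=0.297, ωT=0.886931, cosh=1.419793, sinh=1.007875; start (x,ẋ)=(0.368410, 0.506446) → end (x,ẋ)=(0.446943, 0.056618)
phase 4: p=1.0106, T=0.546, ωT=1.630520, cosh=2.651178, sinh=2.455350; start (x,ẋ)=(0.446943, 0.056618) → end (x,ẋ)=(-0.437203, -3.982859)

x = -0.4372, ẋ = -3.9829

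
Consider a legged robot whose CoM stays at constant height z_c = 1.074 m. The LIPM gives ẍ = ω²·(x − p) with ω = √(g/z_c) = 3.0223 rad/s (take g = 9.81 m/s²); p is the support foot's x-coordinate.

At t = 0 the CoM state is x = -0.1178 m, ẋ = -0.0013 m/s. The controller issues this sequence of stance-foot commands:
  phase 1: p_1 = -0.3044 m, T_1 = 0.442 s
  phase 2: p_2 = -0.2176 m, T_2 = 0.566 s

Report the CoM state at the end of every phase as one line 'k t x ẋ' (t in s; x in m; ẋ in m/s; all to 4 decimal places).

phase 1: p=-0.3044, T=0.442, ωT=1.335857, cosh=2.033093, sinh=1.770160; start (x,ẋ)=(-0.117800, -0.001300) → end (x,ẋ)=(0.074214, 0.995658)
phase 2: p=-0.2176, T=0.566, ωT=1.710622, cosh=2.856577, sinh=2.675824; start (x,ẋ)=(0.074214, 0.995658) → end (x,ẋ)=(1.497504, 5.204113)

1 0.4420 0.0742 0.9957
2 1.0080 1.4975 5.2041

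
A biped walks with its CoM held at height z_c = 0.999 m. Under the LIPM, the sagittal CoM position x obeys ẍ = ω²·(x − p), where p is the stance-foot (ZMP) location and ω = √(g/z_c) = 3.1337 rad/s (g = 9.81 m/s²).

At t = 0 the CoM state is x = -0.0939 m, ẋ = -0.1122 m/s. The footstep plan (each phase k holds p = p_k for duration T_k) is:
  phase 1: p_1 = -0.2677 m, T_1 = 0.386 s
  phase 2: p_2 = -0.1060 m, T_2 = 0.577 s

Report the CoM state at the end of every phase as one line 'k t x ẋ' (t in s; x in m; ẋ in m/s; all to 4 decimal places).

phase 1: p=-0.2677, T=0.386, ωT=1.209608, cosh=1.825243, sinh=1.526928; start (x,ẋ)=(-0.093900, -0.112200) → end (x,ẋ)=(-0.005143, 0.626830)
phase 2: p=-0.1060, T=0.577, ωT=1.808145, cosh=3.131540, sinh=2.967582; start (x,ẋ)=(-0.005143, 0.626830) → end (x,ẋ)=(0.803438, 2.900859)

1 0.3860 -0.0051 0.6268
2 0.9630 0.8034 2.9009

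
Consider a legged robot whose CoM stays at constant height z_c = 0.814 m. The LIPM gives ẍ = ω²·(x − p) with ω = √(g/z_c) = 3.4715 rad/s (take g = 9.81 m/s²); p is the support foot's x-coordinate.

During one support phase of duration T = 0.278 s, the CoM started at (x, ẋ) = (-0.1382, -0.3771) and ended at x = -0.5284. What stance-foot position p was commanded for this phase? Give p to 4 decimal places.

ωT = 3.4715·0.278 = 0.965077; cosh(ωT) = 1.502972, sinh(ωT) = 1.122018
x(T) = p + (x₀−p)·cosh(ωT) + (ẋ₀/ω)·sinh(ωT) ⇒ p·(1 − cosh) = x(T) − x₀·cosh − (ẋ₀/ω)·sinh
numerator   = -0.5284 − (-0.1382)·1.502972 − (-0.3771/3.4715)·1.122018 = -0.198807
denominator = 1 − 1.502972 = -0.502972
p = -0.198807 / -0.502972 = 0.3953

p = 0.3953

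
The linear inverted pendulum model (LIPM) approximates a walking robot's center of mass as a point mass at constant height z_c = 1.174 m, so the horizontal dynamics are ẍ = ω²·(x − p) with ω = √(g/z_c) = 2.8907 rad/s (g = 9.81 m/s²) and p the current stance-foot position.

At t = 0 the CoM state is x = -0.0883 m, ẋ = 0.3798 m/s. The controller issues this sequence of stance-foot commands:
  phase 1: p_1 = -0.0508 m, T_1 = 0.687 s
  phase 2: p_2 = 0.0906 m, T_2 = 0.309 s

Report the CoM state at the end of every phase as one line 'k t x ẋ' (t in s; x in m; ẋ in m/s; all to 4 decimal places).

1 0.6870 0.2796 1.0222
2 0.9960 0.7197 2.0134

phase 1: p=-0.0508, T=0.687, ωT=1.985911, cosh=3.711468, sinh=3.574213; start (x,ẋ)=(-0.088300, 0.379800) → end (x,ẋ)=(0.279625, 1.022167)
phase 2: p=0.0906, T=0.309, ωT=0.893226, cosh=1.426166, sinh=1.016833; start (x,ẋ)=(0.279625, 1.022167) → end (x,ẋ)=(0.719738, 2.013390)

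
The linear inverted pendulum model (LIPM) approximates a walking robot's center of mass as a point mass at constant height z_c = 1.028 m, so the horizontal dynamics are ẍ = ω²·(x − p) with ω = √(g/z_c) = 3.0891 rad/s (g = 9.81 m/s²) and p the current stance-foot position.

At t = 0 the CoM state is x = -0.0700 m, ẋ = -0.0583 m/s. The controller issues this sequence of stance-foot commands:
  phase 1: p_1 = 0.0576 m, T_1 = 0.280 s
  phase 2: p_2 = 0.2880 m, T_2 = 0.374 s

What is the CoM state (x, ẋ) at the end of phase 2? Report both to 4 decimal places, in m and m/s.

phase 1: p=0.0576, T=0.280, ωT=0.864948, cosh=1.397978, sinh=0.976905; start (x,ẋ)=(-0.070000, -0.058300) → end (x,ẋ)=(-0.139219, -0.466568)
phase 2: p=0.2880, T=0.374, ωT=1.155323, cosh=1.745003, sinh=1.430047; start (x,ẋ)=(-0.139219, -0.466568) → end (x,ẋ)=(-0.673488, -2.701427)

x = -0.6735, ẋ = -2.7014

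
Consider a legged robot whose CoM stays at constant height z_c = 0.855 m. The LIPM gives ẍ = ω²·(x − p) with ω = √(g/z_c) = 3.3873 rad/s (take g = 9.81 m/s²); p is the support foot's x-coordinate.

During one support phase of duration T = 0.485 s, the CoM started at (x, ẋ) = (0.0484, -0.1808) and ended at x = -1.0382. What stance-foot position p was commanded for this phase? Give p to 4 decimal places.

p = 0.6156

ωT = 3.3873·0.485 = 1.642841; cosh(ωT) = 2.681632, sinh(ωT) = 2.488202
x(T) = p + (x₀−p)·cosh(ωT) + (ẋ₀/ω)·sinh(ωT) ⇒ p·(1 − cosh) = x(T) − x₀·cosh − (ẋ₀/ω)·sinh
numerator   = -1.0382 − (0.0484)·2.681632 − (-0.1808/3.3873)·2.488202 = -1.035181
denominator = 1 − 2.681632 = -1.681632
p = -1.035181 / -1.681632 = 0.6156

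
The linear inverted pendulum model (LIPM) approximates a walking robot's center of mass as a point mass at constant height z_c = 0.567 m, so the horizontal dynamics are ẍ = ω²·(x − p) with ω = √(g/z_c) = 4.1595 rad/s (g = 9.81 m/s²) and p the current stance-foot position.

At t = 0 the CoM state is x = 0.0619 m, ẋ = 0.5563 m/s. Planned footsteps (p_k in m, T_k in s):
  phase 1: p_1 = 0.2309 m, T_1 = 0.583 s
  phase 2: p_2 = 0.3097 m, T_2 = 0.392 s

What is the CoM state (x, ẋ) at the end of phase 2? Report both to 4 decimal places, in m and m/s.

phase 1: p=0.2309, T=0.583, ωT=2.424988, cosh=5.695289, sinh=5.606810; start (x,ẋ)=(0.061900, 0.556300) → end (x,ẋ)=(0.018262, -0.773049)
phase 2: p=0.3097, T=0.392, ωT=1.630524, cosh=2.651188, sinh=2.455361; start (x,ẋ)=(0.018262, -0.773049) → end (x,ẋ)=(-0.919288, -5.025973)

x = -0.9193, ẋ = -5.0260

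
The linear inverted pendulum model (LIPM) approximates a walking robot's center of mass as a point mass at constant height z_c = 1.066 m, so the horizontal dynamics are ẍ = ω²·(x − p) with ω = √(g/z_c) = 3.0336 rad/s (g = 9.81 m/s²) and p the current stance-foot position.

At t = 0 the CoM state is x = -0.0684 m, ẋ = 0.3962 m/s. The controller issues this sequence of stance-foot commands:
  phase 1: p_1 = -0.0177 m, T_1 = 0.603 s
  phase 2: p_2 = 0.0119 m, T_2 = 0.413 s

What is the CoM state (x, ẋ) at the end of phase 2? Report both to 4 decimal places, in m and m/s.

phase 1: p=-0.0177, T=0.603, ωT=1.829261, cosh=3.194906, sinh=3.034374; start (x,ẋ)=(-0.068400, 0.396200) → end (x,ẋ)=(0.216619, 0.799124)
phase 2: p=0.0119, T=0.413, ωT=1.252877, cosh=1.893040, sinh=1.607358; start (x,ẋ)=(0.216619, 0.799124) → end (x,ẋ)=(0.822859, 2.511003)

x = 0.8229, ẋ = 2.5110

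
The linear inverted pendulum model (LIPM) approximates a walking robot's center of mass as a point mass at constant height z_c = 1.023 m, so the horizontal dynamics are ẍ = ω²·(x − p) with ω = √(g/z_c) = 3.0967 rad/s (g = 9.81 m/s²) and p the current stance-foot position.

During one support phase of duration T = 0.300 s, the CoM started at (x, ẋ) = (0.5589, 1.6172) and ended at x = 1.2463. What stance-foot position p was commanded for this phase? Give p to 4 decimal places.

p = 0.2797

ωT = 3.0967·0.300 = 0.929010; cosh(ωT) = 1.463473, sinh(ωT) = 1.068528
x(T) = p + (x₀−p)·cosh(ωT) + (ẋ₀/ω)·sinh(ωT) ⇒ p·(1 − cosh) = x(T) − x₀·cosh − (ẋ₀/ω)·sinh
numerator   = 1.2463 − (0.5589)·1.463473 − (1.6172/3.0967)·1.068528 = -0.129656
denominator = 1 − 1.463473 = -0.463473
p = -0.129656 / -0.463473 = 0.2797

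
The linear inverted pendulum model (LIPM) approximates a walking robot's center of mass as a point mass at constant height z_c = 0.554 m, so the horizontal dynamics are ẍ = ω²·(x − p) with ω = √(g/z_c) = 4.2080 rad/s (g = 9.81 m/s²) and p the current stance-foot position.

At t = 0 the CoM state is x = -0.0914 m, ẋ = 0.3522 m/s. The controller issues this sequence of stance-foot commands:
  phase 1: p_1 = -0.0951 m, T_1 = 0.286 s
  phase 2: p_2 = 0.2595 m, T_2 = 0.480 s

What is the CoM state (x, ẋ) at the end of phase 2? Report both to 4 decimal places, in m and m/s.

phase 1: p=-0.0951, T=0.286, ωT=1.203488, cosh=1.815932, sinh=1.515786; start (x,ẋ)=(-0.091400, 0.352200) → end (x,ẋ)=(0.038487, 0.663171)
phase 2: p=0.2595, T=0.480, ωT=2.019840, cosh=3.834898, sinh=3.702221; start (x,ẋ)=(0.038487, 0.663171) → end (x,ẋ)=(-0.004601, -0.899959)

x = -0.0046, ẋ = -0.9000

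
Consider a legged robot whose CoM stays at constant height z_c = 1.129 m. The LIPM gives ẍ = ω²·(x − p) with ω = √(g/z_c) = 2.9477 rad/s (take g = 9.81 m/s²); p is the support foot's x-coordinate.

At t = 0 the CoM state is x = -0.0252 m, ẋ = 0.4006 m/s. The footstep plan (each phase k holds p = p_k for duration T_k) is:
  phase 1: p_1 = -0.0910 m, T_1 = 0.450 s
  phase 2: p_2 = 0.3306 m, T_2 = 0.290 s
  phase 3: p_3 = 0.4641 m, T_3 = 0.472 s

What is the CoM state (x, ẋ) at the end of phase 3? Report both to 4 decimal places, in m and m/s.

phase 1: p=-0.0910, T=0.450, ωT=1.326465, cosh=2.016557, sinh=1.751144; start (x,ẋ)=(-0.025200, 0.400600) → end (x,ẋ)=(0.279674, 1.147482)
phase 2: p=0.3306, T=0.290, ωT=0.854833, cosh=1.388168, sinh=0.962814; start (x,ẋ)=(0.279674, 1.147482) → end (x,ẋ)=(0.634711, 1.448367)
phase 3: p=0.4641, T=0.472, ωT=1.391314, cosh=2.134439, sinh=1.885691; start (x,ẋ)=(0.634711, 1.448367) → end (x,ẋ)=(1.754803, 4.039787)

x = 1.7548, ẋ = 4.0398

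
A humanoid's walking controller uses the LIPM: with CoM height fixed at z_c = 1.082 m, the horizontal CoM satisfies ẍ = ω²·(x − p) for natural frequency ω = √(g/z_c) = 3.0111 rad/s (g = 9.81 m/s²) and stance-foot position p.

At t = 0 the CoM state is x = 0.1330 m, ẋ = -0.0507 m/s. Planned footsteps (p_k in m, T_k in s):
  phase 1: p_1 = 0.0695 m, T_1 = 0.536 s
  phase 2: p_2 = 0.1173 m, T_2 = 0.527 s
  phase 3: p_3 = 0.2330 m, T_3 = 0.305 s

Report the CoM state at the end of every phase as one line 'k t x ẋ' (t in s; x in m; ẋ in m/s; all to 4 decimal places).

phase 1: p=0.0695, T=0.536, ωT=1.613950, cosh=2.610855, sinh=2.411755; start (x,ẋ)=(0.133000, -0.050700) → end (x,ẋ)=(0.194681, 0.328769)
phase 2: p=0.1173, T=0.527, ωT=1.586850, cosh=2.546447, sinh=2.341878; start (x,ẋ)=(0.194681, 0.328769) → end (x,ẋ)=(0.570046, 1.382854)
phase 3: p=0.2330, T=0.305, ωT=0.918385, cosh=1.452203, sinh=1.053040; start (x,ẋ)=(0.570046, 1.382854) → end (x,ẋ)=(1.206069, 3.076891)

1 0.5360 0.1947 0.3288
2 1.0630 0.5700 1.3829
3 1.3680 1.2061 3.0769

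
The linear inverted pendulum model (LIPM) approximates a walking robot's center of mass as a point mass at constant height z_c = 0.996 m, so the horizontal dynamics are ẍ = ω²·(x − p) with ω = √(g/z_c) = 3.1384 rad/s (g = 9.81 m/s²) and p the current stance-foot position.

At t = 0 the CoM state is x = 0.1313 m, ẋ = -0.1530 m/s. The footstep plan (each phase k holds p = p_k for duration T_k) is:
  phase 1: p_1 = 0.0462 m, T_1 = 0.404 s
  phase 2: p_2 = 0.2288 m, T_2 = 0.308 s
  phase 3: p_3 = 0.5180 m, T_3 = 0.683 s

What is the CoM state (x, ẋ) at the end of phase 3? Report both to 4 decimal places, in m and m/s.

phase 1: p=0.0462, T=0.404, ωT=1.267914, cosh=1.917425, sinh=1.636006; start (x,ẋ)=(0.131300, -0.153000) → end (x,ẋ)=(0.129616, 0.143575)
phase 2: p=0.2288, T=0.308, ωT=0.966627, cosh=1.504713, sinh=1.124349; start (x,ẋ)=(0.129616, 0.143575) → end (x,ẋ)=(0.130993, -0.133947)
phase 3: p=0.5180, T=0.683, ωT=2.143527, cosh=4.323355, sinh=4.206115; start (x,ẋ)=(0.130993, -0.133947) → end (x,ẋ)=(-1.334686, -5.687775)

x = -1.3347, ẋ = -5.6878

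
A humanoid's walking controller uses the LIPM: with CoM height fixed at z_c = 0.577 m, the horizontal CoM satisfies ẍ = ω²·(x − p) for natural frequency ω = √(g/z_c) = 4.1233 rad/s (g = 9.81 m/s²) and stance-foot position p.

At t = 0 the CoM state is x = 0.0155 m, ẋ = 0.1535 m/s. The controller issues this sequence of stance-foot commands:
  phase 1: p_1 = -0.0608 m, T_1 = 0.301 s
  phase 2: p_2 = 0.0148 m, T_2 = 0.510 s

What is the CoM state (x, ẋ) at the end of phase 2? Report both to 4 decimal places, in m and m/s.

phase 1: p=-0.0608, T=0.301, ωT=1.241113, cosh=1.874262, sinh=1.585200; start (x,ẋ)=(0.015500, 0.153500) → end (x,ẋ)=(0.141219, 0.786416)
phase 2: p=0.0148, T=0.510, ωT=2.102883, cosh=4.155925, sinh=4.033822; start (x,ẋ)=(0.141219, 0.786416) → end (x,ẋ)=(1.309539, 5.370972)

x = 1.3095, ẋ = 5.3710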